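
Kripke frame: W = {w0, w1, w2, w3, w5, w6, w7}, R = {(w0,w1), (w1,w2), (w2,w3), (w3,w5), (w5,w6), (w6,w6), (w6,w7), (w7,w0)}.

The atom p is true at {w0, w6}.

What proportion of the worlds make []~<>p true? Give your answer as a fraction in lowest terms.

4/7

w0: successors {w1}; ~<>p there: w1:T. ✓
w1: successors {w2}; ~<>p there: w2:T. ✓
w2: successors {w3}; ~<>p there: w3:T. ✓
w3: successors {w5}; ~<>p there: w5:F. ✗
w5: successors {w6}; ~<>p there: w6:F. ✗
w6: successors {w6, w7}; ~<>p there: w6:F, w7:F. ✗
w7: successors {w0}; ~<>p there: w0:T. ✓
That's 4 of 7 worlds, so 4/7.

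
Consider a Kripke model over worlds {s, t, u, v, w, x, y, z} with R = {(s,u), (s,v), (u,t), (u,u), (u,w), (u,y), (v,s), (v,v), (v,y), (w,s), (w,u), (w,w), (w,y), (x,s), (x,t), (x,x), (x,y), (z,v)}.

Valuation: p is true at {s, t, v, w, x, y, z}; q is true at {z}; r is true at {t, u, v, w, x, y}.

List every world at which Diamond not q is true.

s: successors {u, v}; not q there: u:T, v:T. ✓
t: no successors, so Diamond not q fails. ✗
u: successors {t, u, w, y}; not q there: t:T, u:T, w:T, y:T. ✓
v: successors {s, v, y}; not q there: s:T, v:T, y:T. ✓
w: successors {s, u, w, y}; not q there: s:T, u:T, w:T, y:T. ✓
x: successors {s, t, x, y}; not q there: s:T, t:T, x:T, y:T. ✓
y: no successors, so Diamond not q fails. ✗
z: successors {v}; not q there: v:T. ✓

{s, u, v, w, x, z}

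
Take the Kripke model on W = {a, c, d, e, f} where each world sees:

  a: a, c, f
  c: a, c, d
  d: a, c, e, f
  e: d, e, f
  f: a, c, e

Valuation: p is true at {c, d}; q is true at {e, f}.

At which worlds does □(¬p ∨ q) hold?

∅

a: successors {a, c, f}; ¬p ∨ q there: a:T, c:F, f:T. ✗
c: successors {a, c, d}; ¬p ∨ q there: a:T, c:F, d:F. ✗
d: successors {a, c, e, f}; ¬p ∨ q there: a:T, c:F, e:T, f:T. ✗
e: successors {d, e, f}; ¬p ∨ q there: d:F, e:T, f:T. ✗
f: successors {a, c, e}; ¬p ∨ q there: a:T, c:F, e:T. ✗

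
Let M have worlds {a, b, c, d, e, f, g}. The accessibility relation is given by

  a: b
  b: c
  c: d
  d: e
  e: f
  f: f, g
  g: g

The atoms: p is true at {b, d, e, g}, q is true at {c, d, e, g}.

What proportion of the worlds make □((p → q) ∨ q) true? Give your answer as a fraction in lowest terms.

a: successors {b}; (p → q) ∨ q there: b:F. ✗
b: successors {c}; (p → q) ∨ q there: c:T. ✓
c: successors {d}; (p → q) ∨ q there: d:T. ✓
d: successors {e}; (p → q) ∨ q there: e:T. ✓
e: successors {f}; (p → q) ∨ q there: f:T. ✓
f: successors {f, g}; (p → q) ∨ q there: f:T, g:T. ✓
g: successors {g}; (p → q) ∨ q there: g:T. ✓
That's 6 of 7 worlds, so 6/7.

6/7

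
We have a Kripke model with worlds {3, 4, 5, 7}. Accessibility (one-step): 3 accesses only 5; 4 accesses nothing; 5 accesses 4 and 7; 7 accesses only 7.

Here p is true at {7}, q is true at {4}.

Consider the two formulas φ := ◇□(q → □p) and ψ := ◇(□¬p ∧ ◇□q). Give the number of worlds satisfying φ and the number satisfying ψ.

3 and 0

For ◇□(q → □p):
3: successors {5}; □(q → □p) there: 5:T. ✓
4: no successors, so ◇□(q → □p) fails. ✗
5: successors {4, 7}; □(q → □p) there: 4:T, 7:T. ✓
7: successors {7}; □(q → □p) there: 7:T. ✓
— 3 worlds.
For ◇(□¬p ∧ ◇□q):
3: successors {5}; □¬p ∧ ◇□q there: 5:F. ✗
4: no successors, so ◇(□¬p ∧ ◇□q) fails. ✗
5: successors {4, 7}; □¬p ∧ ◇□q there: 4:F, 7:F. ✗
7: successors {7}; □¬p ∧ ◇□q there: 7:F. ✗
— 0 worlds.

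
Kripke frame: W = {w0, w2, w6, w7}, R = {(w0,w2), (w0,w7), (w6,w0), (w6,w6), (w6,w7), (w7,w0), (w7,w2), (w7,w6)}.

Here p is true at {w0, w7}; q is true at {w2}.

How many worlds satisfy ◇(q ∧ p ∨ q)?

w0: successors {w2, w7}; q ∧ p ∨ q there: w2:T, w7:F. ✓
w2: no successors, so ◇(q ∧ p ∨ q) fails. ✗
w6: successors {w0, w6, w7}; q ∧ p ∨ q there: w0:F, w6:F, w7:F. ✗
w7: successors {w0, w2, w6}; q ∧ p ∨ q there: w0:F, w2:T, w6:F. ✓
Satisfying worlds: {w0, w7}.

2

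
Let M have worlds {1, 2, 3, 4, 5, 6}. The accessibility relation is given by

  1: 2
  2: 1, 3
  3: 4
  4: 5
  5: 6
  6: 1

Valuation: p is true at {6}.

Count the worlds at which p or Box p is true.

2

1: p is F, Box p is F. ✗
2: p is F, Box p is F. ✗
3: p is F, Box p is F. ✗
4: p is F, Box p is F. ✗
5: p is F, Box p is T. ✓
6: p is T, Box p is F. ✓
Satisfying worlds: {5, 6}.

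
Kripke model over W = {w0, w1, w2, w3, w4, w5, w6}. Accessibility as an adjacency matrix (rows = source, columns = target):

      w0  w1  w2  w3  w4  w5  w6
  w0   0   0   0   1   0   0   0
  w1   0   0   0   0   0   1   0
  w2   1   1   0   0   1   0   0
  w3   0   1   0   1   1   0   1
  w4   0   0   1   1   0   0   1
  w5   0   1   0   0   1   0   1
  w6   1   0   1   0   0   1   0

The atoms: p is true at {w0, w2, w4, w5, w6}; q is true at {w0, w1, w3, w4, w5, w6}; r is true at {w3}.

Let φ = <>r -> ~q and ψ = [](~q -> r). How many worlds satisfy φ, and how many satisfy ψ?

For <>r -> ~q:
w0: <>r is T, ~q is F. ✗
w1: <>r is F, ~q is F. ✓
w2: <>r is F, ~q is T. ✓
w3: <>r is T, ~q is F. ✗
w4: <>r is T, ~q is F. ✗
w5: <>r is F, ~q is F. ✓
w6: <>r is F, ~q is F. ✓
— 4 worlds.
For [](~q -> r):
w0: successors {w3}; ~q -> r there: w3:T. ✓
w1: successors {w5}; ~q -> r there: w5:T. ✓
w2: successors {w0, w1, w4}; ~q -> r there: w0:T, w1:T, w4:T. ✓
w3: successors {w1, w3, w4, w6}; ~q -> r there: w1:T, w3:T, w4:T, w6:T. ✓
w4: successors {w2, w3, w6}; ~q -> r there: w2:F, w3:T, w6:T. ✗
w5: successors {w1, w4, w6}; ~q -> r there: w1:T, w4:T, w6:T. ✓
w6: successors {w0, w2, w5}; ~q -> r there: w0:T, w2:F, w5:T. ✗
— 5 worlds.

4 and 5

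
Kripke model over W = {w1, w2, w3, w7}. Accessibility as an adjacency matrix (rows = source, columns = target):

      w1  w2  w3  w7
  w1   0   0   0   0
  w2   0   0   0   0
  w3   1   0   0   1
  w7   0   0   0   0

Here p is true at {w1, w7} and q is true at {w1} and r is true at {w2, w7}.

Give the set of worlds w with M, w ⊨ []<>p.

{w1, w2, w7}

w1: no successors, so []<>p holds vacuously. ✓
w2: no successors, so []<>p holds vacuously. ✓
w3: successors {w1, w7}; <>p there: w1:F, w7:F. ✗
w7: no successors, so []<>p holds vacuously. ✓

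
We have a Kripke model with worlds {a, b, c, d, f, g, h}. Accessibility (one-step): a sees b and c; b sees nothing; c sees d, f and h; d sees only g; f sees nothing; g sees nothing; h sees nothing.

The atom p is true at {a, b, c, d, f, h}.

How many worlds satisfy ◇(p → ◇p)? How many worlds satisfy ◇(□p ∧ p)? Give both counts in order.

2 and 2

For ◇(p → ◇p):
a: successors {b, c}; p → ◇p there: b:F, c:T. ✓
b: no successors, so ◇(p → ◇p) fails. ✗
c: successors {d, f, h}; p → ◇p there: d:F, f:F, h:F. ✗
d: successors {g}; p → ◇p there: g:T. ✓
f: no successors, so ◇(p → ◇p) fails. ✗
g: no successors, so ◇(p → ◇p) fails. ✗
h: no successors, so ◇(p → ◇p) fails. ✗
— 2 worlds.
For ◇(□p ∧ p):
a: successors {b, c}; □p ∧ p there: b:T, c:T. ✓
b: no successors, so ◇(□p ∧ p) fails. ✗
c: successors {d, f, h}; □p ∧ p there: d:F, f:T, h:T. ✓
d: successors {g}; □p ∧ p there: g:F. ✗
f: no successors, so ◇(□p ∧ p) fails. ✗
g: no successors, so ◇(□p ∧ p) fails. ✗
h: no successors, so ◇(□p ∧ p) fails. ✗
— 2 worlds.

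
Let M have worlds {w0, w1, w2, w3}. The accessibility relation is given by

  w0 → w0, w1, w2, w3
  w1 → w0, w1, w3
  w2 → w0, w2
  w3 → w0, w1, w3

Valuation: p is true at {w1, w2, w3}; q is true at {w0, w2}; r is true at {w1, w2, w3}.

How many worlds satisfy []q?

w0: successors {w0, w1, w2, w3}; q there: w0:T, w1:F, w2:T, w3:F. ✗
w1: successors {w0, w1, w3}; q there: w0:T, w1:F, w3:F. ✗
w2: successors {w0, w2}; q there: w0:T, w2:T. ✓
w3: successors {w0, w1, w3}; q there: w0:T, w1:F, w3:F. ✗
Satisfying worlds: {w2}.

1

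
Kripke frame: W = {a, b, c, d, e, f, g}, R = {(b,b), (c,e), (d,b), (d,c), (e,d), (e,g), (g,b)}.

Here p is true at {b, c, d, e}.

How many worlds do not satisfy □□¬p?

5

a: no successors, so □□¬p holds vacuously. ✓
b: successors {b}; □¬p there: b:F. ✗
c: successors {e}; □¬p there: e:F. ✗
d: successors {b, c}; □¬p there: b:F, c:F. ✗
e: successors {d, g}; □¬p there: d:F, g:F. ✗
f: no successors, so □□¬p holds vacuously. ✓
g: successors {b}; □¬p there: b:F. ✗
Satisfying worlds: {a, f}.
So □□¬p fails at the other 5 worlds.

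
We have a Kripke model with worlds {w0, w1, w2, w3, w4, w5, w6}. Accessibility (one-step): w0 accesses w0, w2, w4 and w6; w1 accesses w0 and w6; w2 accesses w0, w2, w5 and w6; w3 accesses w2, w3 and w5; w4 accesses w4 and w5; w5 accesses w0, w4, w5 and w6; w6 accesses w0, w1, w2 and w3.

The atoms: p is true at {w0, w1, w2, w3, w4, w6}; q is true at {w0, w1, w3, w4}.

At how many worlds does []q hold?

w0: successors {w0, w2, w4, w6}; q there: w0:T, w2:F, w4:T, w6:F. ✗
w1: successors {w0, w6}; q there: w0:T, w6:F. ✗
w2: successors {w0, w2, w5, w6}; q there: w0:T, w2:F, w5:F, w6:F. ✗
w3: successors {w2, w3, w5}; q there: w2:F, w3:T, w5:F. ✗
w4: successors {w4, w5}; q there: w4:T, w5:F. ✗
w5: successors {w0, w4, w5, w6}; q there: w0:T, w4:T, w5:F, w6:F. ✗
w6: successors {w0, w1, w2, w3}; q there: w0:T, w1:T, w2:F, w3:T. ✗
Satisfying worlds: ∅.

0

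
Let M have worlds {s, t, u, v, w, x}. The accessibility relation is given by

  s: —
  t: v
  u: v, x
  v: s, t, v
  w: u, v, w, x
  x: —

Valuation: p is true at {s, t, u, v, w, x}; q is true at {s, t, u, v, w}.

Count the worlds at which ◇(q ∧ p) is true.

4

s: no successors, so ◇(q ∧ p) fails. ✗
t: successors {v}; q ∧ p there: v:T. ✓
u: successors {v, x}; q ∧ p there: v:T, x:F. ✓
v: successors {s, t, v}; q ∧ p there: s:T, t:T, v:T. ✓
w: successors {u, v, w, x}; q ∧ p there: u:T, v:T, w:T, x:F. ✓
x: no successors, so ◇(q ∧ p) fails. ✗
Satisfying worlds: {t, u, v, w}.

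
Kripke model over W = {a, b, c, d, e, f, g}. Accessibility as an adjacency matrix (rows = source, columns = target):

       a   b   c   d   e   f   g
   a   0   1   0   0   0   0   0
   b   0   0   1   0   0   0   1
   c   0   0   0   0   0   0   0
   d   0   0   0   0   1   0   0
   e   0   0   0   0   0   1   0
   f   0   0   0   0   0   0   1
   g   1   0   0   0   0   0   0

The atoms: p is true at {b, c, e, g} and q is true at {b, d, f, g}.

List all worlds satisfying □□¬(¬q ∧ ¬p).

{a, c, d, e, g}

a: successors {b}; □¬(¬q ∧ ¬p) there: b:T. ✓
b: successors {c, g}; □¬(¬q ∧ ¬p) there: c:T, g:F. ✗
c: no successors, so □□¬(¬q ∧ ¬p) holds vacuously. ✓
d: successors {e}; □¬(¬q ∧ ¬p) there: e:T. ✓
e: successors {f}; □¬(¬q ∧ ¬p) there: f:T. ✓
f: successors {g}; □¬(¬q ∧ ¬p) there: g:F. ✗
g: successors {a}; □¬(¬q ∧ ¬p) there: a:T. ✓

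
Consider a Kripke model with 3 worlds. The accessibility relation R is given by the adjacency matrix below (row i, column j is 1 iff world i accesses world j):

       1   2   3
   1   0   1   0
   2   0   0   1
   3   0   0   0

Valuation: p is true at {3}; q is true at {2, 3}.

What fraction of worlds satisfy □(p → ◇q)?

1: successors {2}; p → ◇q there: 2:T. ✓
2: successors {3}; p → ◇q there: 3:F. ✗
3: no successors, so □(p → ◇q) holds vacuously. ✓
That's 2 of 3 worlds, so 2/3.

2/3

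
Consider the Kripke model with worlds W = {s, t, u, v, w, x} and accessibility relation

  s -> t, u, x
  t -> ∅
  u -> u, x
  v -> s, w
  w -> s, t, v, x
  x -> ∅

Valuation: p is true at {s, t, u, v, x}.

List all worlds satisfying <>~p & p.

{v}

s: <>~p is F, p is T. ✗
t: <>~p is F, p is T. ✗
u: <>~p is F, p is T. ✗
v: <>~p is T, p is T. ✓
w: <>~p is F, p is F. ✗
x: <>~p is F, p is T. ✗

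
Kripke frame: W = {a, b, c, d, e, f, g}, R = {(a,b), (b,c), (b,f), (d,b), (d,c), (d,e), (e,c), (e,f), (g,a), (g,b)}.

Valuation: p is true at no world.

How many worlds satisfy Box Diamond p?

a: successors {b}; Diamond p there: b:F. ✗
b: successors {c, f}; Diamond p there: c:F, f:F. ✗
c: no successors, so Box Diamond p holds vacuously. ✓
d: successors {b, c, e}; Diamond p there: b:F, c:F, e:F. ✗
e: successors {c, f}; Diamond p there: c:F, f:F. ✗
f: no successors, so Box Diamond p holds vacuously. ✓
g: successors {a, b}; Diamond p there: a:F, b:F. ✗
Satisfying worlds: {c, f}.

2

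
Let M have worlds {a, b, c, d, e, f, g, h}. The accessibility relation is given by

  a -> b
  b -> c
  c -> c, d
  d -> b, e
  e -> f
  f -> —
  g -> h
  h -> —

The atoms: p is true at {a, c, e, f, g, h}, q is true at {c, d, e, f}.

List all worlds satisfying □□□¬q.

a: successors {b}; □□¬q there: b:F. ✗
b: successors {c}; □□¬q there: c:F. ✗
c: successors {c, d}; □□¬q there: c:F, d:F. ✗
d: successors {b, e}; □□¬q there: b:F, e:T. ✗
e: successors {f}; □□¬q there: f:T. ✓
f: no successors, so □□□¬q holds vacuously. ✓
g: successors {h}; □□¬q there: h:T. ✓
h: no successors, so □□□¬q holds vacuously. ✓

{e, f, g, h}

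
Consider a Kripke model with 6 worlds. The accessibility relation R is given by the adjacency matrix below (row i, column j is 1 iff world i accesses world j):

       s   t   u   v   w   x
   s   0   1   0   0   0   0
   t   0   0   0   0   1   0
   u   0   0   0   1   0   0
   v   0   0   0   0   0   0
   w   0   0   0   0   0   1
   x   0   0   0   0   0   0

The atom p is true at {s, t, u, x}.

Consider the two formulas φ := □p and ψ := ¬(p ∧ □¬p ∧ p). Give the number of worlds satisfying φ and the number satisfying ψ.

4 and 3

For □p:
s: successors {t}; p there: t:T. ✓
t: successors {w}; p there: w:F. ✗
u: successors {v}; p there: v:F. ✗
v: no successors, so □p holds vacuously. ✓
w: successors {x}; p there: x:T. ✓
x: no successors, so □p holds vacuously. ✓
— 4 worlds.
For ¬(p ∧ □¬p ∧ p):
s: p ∧ □¬p ∧ p is F. ✓
t: p ∧ □¬p ∧ p is T. ✗
u: p ∧ □¬p ∧ p is T. ✗
v: p ∧ □¬p ∧ p is F. ✓
w: p ∧ □¬p ∧ p is F. ✓
x: p ∧ □¬p ∧ p is T. ✗
— 3 worlds.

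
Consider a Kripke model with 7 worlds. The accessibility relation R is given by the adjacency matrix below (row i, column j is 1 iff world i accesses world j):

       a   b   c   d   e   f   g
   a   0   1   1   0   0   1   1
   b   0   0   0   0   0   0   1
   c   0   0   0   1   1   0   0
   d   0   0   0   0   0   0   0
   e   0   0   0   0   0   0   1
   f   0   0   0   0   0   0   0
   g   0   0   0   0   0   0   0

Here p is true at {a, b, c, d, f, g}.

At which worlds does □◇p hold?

{d, f, g}

a: successors {b, c, f, g}; ◇p there: b:T, c:T, f:F, g:F. ✗
b: successors {g}; ◇p there: g:F. ✗
c: successors {d, e}; ◇p there: d:F, e:T. ✗
d: no successors, so □◇p holds vacuously. ✓
e: successors {g}; ◇p there: g:F. ✗
f: no successors, so □◇p holds vacuously. ✓
g: no successors, so □◇p holds vacuously. ✓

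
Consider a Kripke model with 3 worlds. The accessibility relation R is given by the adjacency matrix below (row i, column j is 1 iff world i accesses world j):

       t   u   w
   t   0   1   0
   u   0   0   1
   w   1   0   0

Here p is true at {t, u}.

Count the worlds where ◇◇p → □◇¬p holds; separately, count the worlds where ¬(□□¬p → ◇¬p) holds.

For ◇◇p → □◇¬p:
t: ◇◇p is F, □◇¬p is T. ✓
u: ◇◇p is T, □◇¬p is F. ✗
w: ◇◇p is T, □◇¬p is F. ✗
— 1 world.
For ¬(□□¬p → ◇¬p):
t: □□¬p → ◇¬p is F. ✓
u: □□¬p → ◇¬p is T. ✗
w: □□¬p → ◇¬p is T. ✗
— 1 world.

1 and 1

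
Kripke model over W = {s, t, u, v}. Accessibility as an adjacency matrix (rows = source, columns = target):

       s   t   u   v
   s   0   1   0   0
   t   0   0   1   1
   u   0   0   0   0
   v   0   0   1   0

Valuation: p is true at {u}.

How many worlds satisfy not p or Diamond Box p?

3

s: not p is T, Diamond Box p is F. ✓
t: not p is T, Diamond Box p is T. ✓
u: not p is F, Diamond Box p is F. ✗
v: not p is T, Diamond Box p is T. ✓
Satisfying worlds: {s, t, v}.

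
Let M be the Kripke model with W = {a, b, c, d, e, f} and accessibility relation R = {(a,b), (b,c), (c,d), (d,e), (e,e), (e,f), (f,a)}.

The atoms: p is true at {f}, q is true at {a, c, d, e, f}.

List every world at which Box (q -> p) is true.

{a}

a: successors {b}; q -> p there: b:T. ✓
b: successors {c}; q -> p there: c:F. ✗
c: successors {d}; q -> p there: d:F. ✗
d: successors {e}; q -> p there: e:F. ✗
e: successors {e, f}; q -> p there: e:F, f:T. ✗
f: successors {a}; q -> p there: a:F. ✗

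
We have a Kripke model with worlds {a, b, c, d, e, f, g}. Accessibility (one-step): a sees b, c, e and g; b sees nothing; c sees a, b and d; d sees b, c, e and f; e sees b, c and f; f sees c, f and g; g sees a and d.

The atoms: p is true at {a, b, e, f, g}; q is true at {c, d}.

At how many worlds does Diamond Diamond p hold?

6

a: successors {b, c, e, g}; Diamond p there: b:F, c:T, e:T, g:T. ✓
b: no successors, so Diamond Diamond p fails. ✗
c: successors {a, b, d}; Diamond p there: a:T, b:F, d:T. ✓
d: successors {b, c, e, f}; Diamond p there: b:F, c:T, e:T, f:T. ✓
e: successors {b, c, f}; Diamond p there: b:F, c:T, f:T. ✓
f: successors {c, f, g}; Diamond p there: c:T, f:T, g:T. ✓
g: successors {a, d}; Diamond p there: a:T, d:T. ✓
Satisfying worlds: {a, c, d, e, f, g}.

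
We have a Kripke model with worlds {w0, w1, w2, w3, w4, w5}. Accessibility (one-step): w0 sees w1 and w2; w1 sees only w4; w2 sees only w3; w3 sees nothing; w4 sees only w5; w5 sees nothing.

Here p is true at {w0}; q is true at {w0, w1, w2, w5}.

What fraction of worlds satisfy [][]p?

w0: successors {w1, w2}; []p there: w1:F, w2:F. ✗
w1: successors {w4}; []p there: w4:F. ✗
w2: successors {w3}; []p there: w3:T. ✓
w3: no successors, so [][]p holds vacuously. ✓
w4: successors {w5}; []p there: w5:T. ✓
w5: no successors, so [][]p holds vacuously. ✓
That's 4 of 6 worlds, so 4/6 = 2/3.

2/3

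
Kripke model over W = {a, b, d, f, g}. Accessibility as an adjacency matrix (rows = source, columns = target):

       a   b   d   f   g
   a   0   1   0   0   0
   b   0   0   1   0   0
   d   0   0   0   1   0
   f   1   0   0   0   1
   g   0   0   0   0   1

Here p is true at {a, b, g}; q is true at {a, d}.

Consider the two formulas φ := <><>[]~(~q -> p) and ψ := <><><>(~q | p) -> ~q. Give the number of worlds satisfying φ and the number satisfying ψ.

For <><>[]~(~q -> p):
a: successors {b}; <>[]~(~q -> p) there: b:T. ✓
b: successors {d}; <>[]~(~q -> p) there: d:F. ✗
d: successors {f}; <>[]~(~q -> p) there: f:F. ✗
f: successors {a, g}; <>[]~(~q -> p) there: a:F, g:F. ✗
g: successors {g}; <>[]~(~q -> p) there: g:F. ✗
— 1 world.
For <><><>(~q | p) -> ~q:
a: <><><>(~q | p) is T, ~q is F. ✗
b: <><><>(~q | p) is T, ~q is T. ✓
d: <><><>(~q | p) is T, ~q is F. ✗
f: <><><>(~q | p) is T, ~q is T. ✓
g: <><><>(~q | p) is T, ~q is T. ✓
— 3 worlds.

1 and 3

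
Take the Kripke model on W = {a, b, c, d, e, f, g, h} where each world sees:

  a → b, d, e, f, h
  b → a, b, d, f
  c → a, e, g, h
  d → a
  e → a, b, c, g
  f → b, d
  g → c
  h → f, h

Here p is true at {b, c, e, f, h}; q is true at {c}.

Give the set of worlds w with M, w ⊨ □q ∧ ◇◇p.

a: □q is F, ◇◇p is T. ✗
b: □q is F, ◇◇p is T. ✗
c: □q is F, ◇◇p is T. ✗
d: □q is F, ◇◇p is T. ✗
e: □q is F, ◇◇p is T. ✗
f: □q is F, ◇◇p is T. ✗
g: □q is T, ◇◇p is T. ✓
h: □q is F, ◇◇p is T. ✗

{g}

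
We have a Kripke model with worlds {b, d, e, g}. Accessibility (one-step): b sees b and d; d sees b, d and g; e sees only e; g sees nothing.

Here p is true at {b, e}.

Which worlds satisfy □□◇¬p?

{g}

b: successors {b, d}; □◇¬p there: b:T, d:F. ✗
d: successors {b, d, g}; □◇¬p there: b:T, d:F, g:T. ✗
e: successors {e}; □◇¬p there: e:F. ✗
g: no successors, so □□◇¬p holds vacuously. ✓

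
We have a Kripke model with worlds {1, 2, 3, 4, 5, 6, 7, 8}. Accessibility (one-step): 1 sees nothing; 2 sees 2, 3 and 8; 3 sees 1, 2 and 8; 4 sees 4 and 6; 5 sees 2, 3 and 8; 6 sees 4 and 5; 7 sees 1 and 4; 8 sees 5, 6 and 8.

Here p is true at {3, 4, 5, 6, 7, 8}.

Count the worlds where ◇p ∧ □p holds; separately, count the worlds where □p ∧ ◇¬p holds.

For ◇p ∧ □p:
1: ◇p is F, □p is T. ✗
2: ◇p is T, □p is F. ✗
3: ◇p is T, □p is F. ✗
4: ◇p is T, □p is T. ✓
5: ◇p is T, □p is F. ✗
6: ◇p is T, □p is T. ✓
7: ◇p is T, □p is F. ✗
8: ◇p is T, □p is T. ✓
— 3 worlds.
For □p ∧ ◇¬p:
1: □p is T, ◇¬p is F. ✗
2: □p is F, ◇¬p is T. ✗
3: □p is F, ◇¬p is T. ✗
4: □p is T, ◇¬p is F. ✗
5: □p is F, ◇¬p is T. ✗
6: □p is T, ◇¬p is F. ✗
7: □p is F, ◇¬p is T. ✗
8: □p is T, ◇¬p is F. ✗
— 0 worlds.

3 and 0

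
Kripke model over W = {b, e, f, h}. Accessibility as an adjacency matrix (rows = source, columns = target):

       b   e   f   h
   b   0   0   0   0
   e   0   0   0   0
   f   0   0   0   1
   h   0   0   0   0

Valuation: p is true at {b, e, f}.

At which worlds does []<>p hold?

{b, e, h}

b: no successors, so []<>p holds vacuously. ✓
e: no successors, so []<>p holds vacuously. ✓
f: successors {h}; <>p there: h:F. ✗
h: no successors, so []<>p holds vacuously. ✓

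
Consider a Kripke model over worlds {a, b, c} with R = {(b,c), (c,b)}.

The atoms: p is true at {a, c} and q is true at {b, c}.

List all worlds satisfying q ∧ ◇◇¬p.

{b}

a: q is F, ◇◇¬p is F. ✗
b: q is T, ◇◇¬p is T. ✓
c: q is T, ◇◇¬p is F. ✗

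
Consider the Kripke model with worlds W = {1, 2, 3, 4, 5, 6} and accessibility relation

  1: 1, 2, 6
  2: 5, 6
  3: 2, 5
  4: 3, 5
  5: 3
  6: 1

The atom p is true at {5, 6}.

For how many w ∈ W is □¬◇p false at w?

1: successors {1, 2, 6}; ¬◇p there: 1:F, 2:F, 6:T. ✗
2: successors {5, 6}; ¬◇p there: 5:T, 6:T. ✓
3: successors {2, 5}; ¬◇p there: 2:F, 5:T. ✗
4: successors {3, 5}; ¬◇p there: 3:F, 5:T. ✗
5: successors {3}; ¬◇p there: 3:F. ✗
6: successors {1}; ¬◇p there: 1:F. ✗
Satisfying worlds: {2}.
So □¬◇p fails at the other 5 worlds.

5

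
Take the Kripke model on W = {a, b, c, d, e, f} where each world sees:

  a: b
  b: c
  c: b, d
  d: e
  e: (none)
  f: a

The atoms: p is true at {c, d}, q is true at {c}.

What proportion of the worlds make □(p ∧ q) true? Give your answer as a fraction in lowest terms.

1/3

a: successors {b}; p ∧ q there: b:F. ✗
b: successors {c}; p ∧ q there: c:T. ✓
c: successors {b, d}; p ∧ q there: b:F, d:F. ✗
d: successors {e}; p ∧ q there: e:F. ✗
e: no successors, so □(p ∧ q) holds vacuously. ✓
f: successors {a}; p ∧ q there: a:F. ✗
That's 2 of 6 worlds, so 2/6 = 1/3.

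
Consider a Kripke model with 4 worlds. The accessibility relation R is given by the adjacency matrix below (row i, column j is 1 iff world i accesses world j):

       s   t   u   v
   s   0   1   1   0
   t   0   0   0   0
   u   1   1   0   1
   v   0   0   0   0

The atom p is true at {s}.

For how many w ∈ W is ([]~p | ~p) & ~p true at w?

3

s: []~p | ~p is T, ~p is F. ✗
t: []~p | ~p is T, ~p is T. ✓
u: []~p | ~p is T, ~p is T. ✓
v: []~p | ~p is T, ~p is T. ✓
Satisfying worlds: {t, u, v}.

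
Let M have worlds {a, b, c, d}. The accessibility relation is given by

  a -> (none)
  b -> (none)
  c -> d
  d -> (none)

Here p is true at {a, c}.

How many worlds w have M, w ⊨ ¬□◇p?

1

a: □◇p is T. ✗
b: □◇p is T. ✗
c: □◇p is F. ✓
d: □◇p is T. ✗
Satisfying worlds: {c}.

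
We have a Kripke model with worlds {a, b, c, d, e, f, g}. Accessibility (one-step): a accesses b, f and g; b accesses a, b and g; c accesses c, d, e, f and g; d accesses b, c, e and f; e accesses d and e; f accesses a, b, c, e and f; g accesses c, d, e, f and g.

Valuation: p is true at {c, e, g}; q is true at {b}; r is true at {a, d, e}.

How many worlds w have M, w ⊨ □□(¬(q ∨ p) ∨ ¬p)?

0

a: successors {b, f, g}; □(¬(q ∨ p) ∨ ¬p) there: b:F, f:F, g:F. ✗
b: successors {a, b, g}; □(¬(q ∨ p) ∨ ¬p) there: a:F, b:F, g:F. ✗
c: successors {c, d, e, f, g}; □(¬(q ∨ p) ∨ ¬p) there: c:F, d:F, e:F, f:F, g:F. ✗
d: successors {b, c, e, f}; □(¬(q ∨ p) ∨ ¬p) there: b:F, c:F, e:F, f:F. ✗
e: successors {d, e}; □(¬(q ∨ p) ∨ ¬p) there: d:F, e:F. ✗
f: successors {a, b, c, e, f}; □(¬(q ∨ p) ∨ ¬p) there: a:F, b:F, c:F, e:F, f:F. ✗
g: successors {c, d, e, f, g}; □(¬(q ∨ p) ∨ ¬p) there: c:F, d:F, e:F, f:F, g:F. ✗
Satisfying worlds: ∅.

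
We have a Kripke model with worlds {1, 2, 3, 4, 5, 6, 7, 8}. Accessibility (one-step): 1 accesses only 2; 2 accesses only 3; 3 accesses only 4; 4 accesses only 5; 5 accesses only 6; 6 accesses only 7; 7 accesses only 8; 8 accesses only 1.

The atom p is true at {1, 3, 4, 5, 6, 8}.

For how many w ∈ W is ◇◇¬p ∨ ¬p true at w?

1: ◇◇¬p is F, ¬p is F. ✗
2: ◇◇¬p is F, ¬p is T. ✓
3: ◇◇¬p is F, ¬p is F. ✗
4: ◇◇¬p is F, ¬p is F. ✗
5: ◇◇¬p is T, ¬p is F. ✓
6: ◇◇¬p is F, ¬p is F. ✗
7: ◇◇¬p is F, ¬p is T. ✓
8: ◇◇¬p is T, ¬p is F. ✓
Satisfying worlds: {2, 5, 7, 8}.

4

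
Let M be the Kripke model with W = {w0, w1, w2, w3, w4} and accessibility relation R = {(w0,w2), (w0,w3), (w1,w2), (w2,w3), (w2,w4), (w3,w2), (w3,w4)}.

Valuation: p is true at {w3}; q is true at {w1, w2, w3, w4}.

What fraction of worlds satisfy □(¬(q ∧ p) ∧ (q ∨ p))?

w0: successors {w2, w3}; ¬(q ∧ p) ∧ (q ∨ p) there: w2:T, w3:F. ✗
w1: successors {w2}; ¬(q ∧ p) ∧ (q ∨ p) there: w2:T. ✓
w2: successors {w3, w4}; ¬(q ∧ p) ∧ (q ∨ p) there: w3:F, w4:T. ✗
w3: successors {w2, w4}; ¬(q ∧ p) ∧ (q ∨ p) there: w2:T, w4:T. ✓
w4: no successors, so □(¬(q ∧ p) ∧ (q ∨ p)) holds vacuously. ✓
That's 3 of 5 worlds, so 3/5.

3/5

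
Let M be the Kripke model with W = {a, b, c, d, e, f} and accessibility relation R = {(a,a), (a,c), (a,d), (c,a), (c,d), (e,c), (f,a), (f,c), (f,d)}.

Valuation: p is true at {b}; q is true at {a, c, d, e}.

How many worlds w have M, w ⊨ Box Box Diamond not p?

2

a: successors {a, c, d}; Box Diamond not p there: a:F, c:F, d:T. ✗
b: no successors, so Box Box Diamond not p holds vacuously. ✓
c: successors {a, d}; Box Diamond not p there: a:F, d:T. ✗
d: no successors, so Box Box Diamond not p holds vacuously. ✓
e: successors {c}; Box Diamond not p there: c:F. ✗
f: successors {a, c, d}; Box Diamond not p there: a:F, c:F, d:T. ✗
Satisfying worlds: {b, d}.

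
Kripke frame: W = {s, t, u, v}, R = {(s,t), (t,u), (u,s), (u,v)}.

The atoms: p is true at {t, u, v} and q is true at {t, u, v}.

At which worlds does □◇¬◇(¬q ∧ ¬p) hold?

s: successors {t}; ◇¬◇(¬q ∧ ¬p) there: t:F. ✗
t: successors {u}; ◇¬◇(¬q ∧ ¬p) there: u:T. ✓
u: successors {s, v}; ◇¬◇(¬q ∧ ¬p) there: s:T, v:F. ✗
v: no successors, so □◇¬◇(¬q ∧ ¬p) holds vacuously. ✓

{t, v}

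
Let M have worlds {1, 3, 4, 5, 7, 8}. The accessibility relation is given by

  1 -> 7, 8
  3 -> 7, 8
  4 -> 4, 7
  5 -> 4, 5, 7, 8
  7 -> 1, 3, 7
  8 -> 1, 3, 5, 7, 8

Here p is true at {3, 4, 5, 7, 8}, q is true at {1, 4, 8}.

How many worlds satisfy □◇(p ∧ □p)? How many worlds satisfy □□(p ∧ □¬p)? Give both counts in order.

For □◇(p ∧ □p):
1: successors {7, 8}; ◇(p ∧ □p) there: 7:T, 8:T. ✓
3: successors {7, 8}; ◇(p ∧ □p) there: 7:T, 8:T. ✓
4: successors {4, 7}; ◇(p ∧ □p) there: 4:T, 7:T. ✓
5: successors {4, 5, 7, 8}; ◇(p ∧ □p) there: 4:T, 5:T, 7:T, 8:T. ✓
7: successors {1, 3, 7}; ◇(p ∧ □p) there: 1:F, 3:F, 7:T. ✗
8: successors {1, 3, 5, 7, 8}; ◇(p ∧ □p) there: 1:F, 3:F, 5:T, 7:T, 8:T. ✗
— 4 worlds.
For □□(p ∧ □¬p):
1: successors {7, 8}; □(p ∧ □¬p) there: 7:F, 8:F. ✗
3: successors {7, 8}; □(p ∧ □¬p) there: 7:F, 8:F. ✗
4: successors {4, 7}; □(p ∧ □¬p) there: 4:F, 7:F. ✗
5: successors {4, 5, 7, 8}; □(p ∧ □¬p) there: 4:F, 5:F, 7:F, 8:F. ✗
7: successors {1, 3, 7}; □(p ∧ □¬p) there: 1:F, 3:F, 7:F. ✗
8: successors {1, 3, 5, 7, 8}; □(p ∧ □¬p) there: 1:F, 3:F, 5:F, 7:F, 8:F. ✗
— 0 worlds.

4 and 0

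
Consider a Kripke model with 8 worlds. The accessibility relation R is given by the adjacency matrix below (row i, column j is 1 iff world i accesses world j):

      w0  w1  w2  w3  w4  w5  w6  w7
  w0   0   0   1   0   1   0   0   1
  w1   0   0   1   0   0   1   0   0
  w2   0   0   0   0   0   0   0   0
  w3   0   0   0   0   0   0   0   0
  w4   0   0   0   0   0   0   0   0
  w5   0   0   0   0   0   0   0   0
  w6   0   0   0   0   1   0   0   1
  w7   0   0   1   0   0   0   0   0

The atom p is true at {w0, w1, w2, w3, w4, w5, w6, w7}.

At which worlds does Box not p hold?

w0: successors {w2, w4, w7}; not p there: w2:F, w4:F, w7:F. ✗
w1: successors {w2, w5}; not p there: w2:F, w5:F. ✗
w2: no successors, so Box not p holds vacuously. ✓
w3: no successors, so Box not p holds vacuously. ✓
w4: no successors, so Box not p holds vacuously. ✓
w5: no successors, so Box not p holds vacuously. ✓
w6: successors {w4, w7}; not p there: w4:F, w7:F. ✗
w7: successors {w2}; not p there: w2:F. ✗

{w2, w3, w4, w5}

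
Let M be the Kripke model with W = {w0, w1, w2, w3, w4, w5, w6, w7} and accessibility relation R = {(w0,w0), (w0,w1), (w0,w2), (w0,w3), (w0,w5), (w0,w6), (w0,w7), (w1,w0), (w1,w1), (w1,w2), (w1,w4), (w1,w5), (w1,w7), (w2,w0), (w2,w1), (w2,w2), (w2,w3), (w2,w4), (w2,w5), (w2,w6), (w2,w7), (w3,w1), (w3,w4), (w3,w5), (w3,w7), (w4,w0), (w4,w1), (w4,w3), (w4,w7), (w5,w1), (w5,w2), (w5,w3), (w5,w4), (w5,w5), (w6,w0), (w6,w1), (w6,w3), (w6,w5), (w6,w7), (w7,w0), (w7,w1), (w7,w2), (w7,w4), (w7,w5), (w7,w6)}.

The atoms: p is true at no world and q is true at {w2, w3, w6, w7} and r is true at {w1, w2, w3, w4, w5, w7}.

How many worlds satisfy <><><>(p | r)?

w0: successors {w0, w1, w2, w3, w5, w6, w7}; <><>(p | r) there: w0:T, w1:T, w2:T, w3:T, w5:T, w6:T, w7:T. ✓
w1: successors {w0, w1, w2, w4, w5, w7}; <><>(p | r) there: w0:T, w1:T, w2:T, w4:T, w5:T, w7:T. ✓
w2: successors {w0, w1, w2, w3, w4, w5, w6, w7}; <><>(p | r) there: w0:T, w1:T, w2:T, w3:T, w4:T, w5:T, w6:T, w7:T. ✓
w3: successors {w1, w4, w5, w7}; <><>(p | r) there: w1:T, w4:T, w5:T, w7:T. ✓
w4: successors {w0, w1, w3, w7}; <><>(p | r) there: w0:T, w1:T, w3:T, w7:T. ✓
w5: successors {w1, w2, w3, w4, w5}; <><>(p | r) there: w1:T, w2:T, w3:T, w4:T, w5:T. ✓
w6: successors {w0, w1, w3, w5, w7}; <><>(p | r) there: w0:T, w1:T, w3:T, w5:T, w7:T. ✓
w7: successors {w0, w1, w2, w4, w5, w6}; <><>(p | r) there: w0:T, w1:T, w2:T, w4:T, w5:T, w6:T. ✓
Satisfying worlds: {w0, w1, w2, w3, w4, w5, w6, w7}.

8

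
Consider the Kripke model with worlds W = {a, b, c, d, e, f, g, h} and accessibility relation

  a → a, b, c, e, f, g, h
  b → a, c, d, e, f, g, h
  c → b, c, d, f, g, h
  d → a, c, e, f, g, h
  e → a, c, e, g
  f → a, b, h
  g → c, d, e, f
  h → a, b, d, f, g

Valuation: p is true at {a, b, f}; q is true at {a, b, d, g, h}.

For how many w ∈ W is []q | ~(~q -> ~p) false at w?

7

a: []q is F, ~(~q -> ~p) is F. ✗
b: []q is F, ~(~q -> ~p) is F. ✗
c: []q is F, ~(~q -> ~p) is F. ✗
d: []q is F, ~(~q -> ~p) is F. ✗
e: []q is F, ~(~q -> ~p) is F. ✗
f: []q is T, ~(~q -> ~p) is T. ✓
g: []q is F, ~(~q -> ~p) is F. ✗
h: []q is F, ~(~q -> ~p) is F. ✗
Satisfying worlds: {f}.
So []q | ~(~q -> ~p) fails at the other 7 worlds.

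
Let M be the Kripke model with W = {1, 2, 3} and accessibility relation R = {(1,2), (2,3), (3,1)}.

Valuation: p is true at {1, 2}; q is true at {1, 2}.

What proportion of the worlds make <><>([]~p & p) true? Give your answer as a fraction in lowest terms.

1: successors {2}; <>([]~p & p) there: 2:F. ✗
2: successors {3}; <>([]~p & p) there: 3:F. ✗
3: successors {1}; <>([]~p & p) there: 1:T. ✓
That's 1 of 3 worlds, so 1/3.

1/3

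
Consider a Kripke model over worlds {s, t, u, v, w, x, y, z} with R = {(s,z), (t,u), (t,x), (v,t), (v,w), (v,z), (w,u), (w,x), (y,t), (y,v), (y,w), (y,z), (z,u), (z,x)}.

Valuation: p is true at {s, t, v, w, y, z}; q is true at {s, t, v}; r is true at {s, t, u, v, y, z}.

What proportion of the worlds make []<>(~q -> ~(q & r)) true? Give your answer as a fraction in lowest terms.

5/8

s: successors {z}; <>(~q -> ~(q & r)) there: z:T. ✓
t: successors {u, x}; <>(~q -> ~(q & r)) there: u:F, x:F. ✗
u: no successors, so []<>(~q -> ~(q & r)) holds vacuously. ✓
v: successors {t, w, z}; <>(~q -> ~(q & r)) there: t:T, w:T, z:T. ✓
w: successors {u, x}; <>(~q -> ~(q & r)) there: u:F, x:F. ✗
x: no successors, so []<>(~q -> ~(q & r)) holds vacuously. ✓
y: successors {t, v, w, z}; <>(~q -> ~(q & r)) there: t:T, v:T, w:T, z:T. ✓
z: successors {u, x}; <>(~q -> ~(q & r)) there: u:F, x:F. ✗
That's 5 of 8 worlds, so 5/8.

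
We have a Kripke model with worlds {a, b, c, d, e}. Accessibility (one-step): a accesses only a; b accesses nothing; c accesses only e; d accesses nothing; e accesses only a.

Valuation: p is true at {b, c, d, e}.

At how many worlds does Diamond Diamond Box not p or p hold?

5

a: Diamond Diamond Box not p is T, p is F. ✓
b: Diamond Diamond Box not p is F, p is T. ✓
c: Diamond Diamond Box not p is T, p is T. ✓
d: Diamond Diamond Box not p is F, p is T. ✓
e: Diamond Diamond Box not p is T, p is T. ✓
Satisfying worlds: {a, b, c, d, e}.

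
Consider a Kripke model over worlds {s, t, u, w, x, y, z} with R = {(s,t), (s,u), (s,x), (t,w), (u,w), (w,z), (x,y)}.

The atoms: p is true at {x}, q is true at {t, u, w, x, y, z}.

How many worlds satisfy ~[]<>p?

5

s: []<>p is F. ✓
t: []<>p is F. ✓
u: []<>p is F. ✓
w: []<>p is F. ✓
x: []<>p is F. ✓
y: []<>p is T. ✗
z: []<>p is T. ✗
Satisfying worlds: {s, t, u, w, x}.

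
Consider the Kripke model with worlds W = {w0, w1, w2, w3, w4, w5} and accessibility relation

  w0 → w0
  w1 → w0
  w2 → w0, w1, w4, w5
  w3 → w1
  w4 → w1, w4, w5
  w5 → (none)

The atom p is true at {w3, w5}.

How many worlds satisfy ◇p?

w0: successors {w0}; p there: w0:F. ✗
w1: successors {w0}; p there: w0:F. ✗
w2: successors {w0, w1, w4, w5}; p there: w0:F, w1:F, w4:F, w5:T. ✓
w3: successors {w1}; p there: w1:F. ✗
w4: successors {w1, w4, w5}; p there: w1:F, w4:F, w5:T. ✓
w5: no successors, so ◇p fails. ✗
Satisfying worlds: {w2, w4}.

2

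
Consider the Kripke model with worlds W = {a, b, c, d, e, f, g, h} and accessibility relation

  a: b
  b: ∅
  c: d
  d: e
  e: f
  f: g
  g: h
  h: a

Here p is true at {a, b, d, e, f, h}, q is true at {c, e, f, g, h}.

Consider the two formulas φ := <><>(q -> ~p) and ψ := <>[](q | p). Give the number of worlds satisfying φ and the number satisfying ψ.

For <><>(q -> ~p):
a: successors {b}; <>(q -> ~p) there: b:F. ✗
b: no successors, so <><>(q -> ~p) fails. ✗
c: successors {d}; <>(q -> ~p) there: d:F. ✗
d: successors {e}; <>(q -> ~p) there: e:F. ✗
e: successors {f}; <>(q -> ~p) there: f:T. ✓
f: successors {g}; <>(q -> ~p) there: g:F. ✗
g: successors {h}; <>(q -> ~p) there: h:T. ✓
h: successors {a}; <>(q -> ~p) there: a:T. ✓
— 3 worlds.
For <>[](q | p):
a: successors {b}; [](q | p) there: b:T. ✓
b: no successors, so <>[](q | p) fails. ✗
c: successors {d}; [](q | p) there: d:T. ✓
d: successors {e}; [](q | p) there: e:T. ✓
e: successors {f}; [](q | p) there: f:T. ✓
f: successors {g}; [](q | p) there: g:T. ✓
g: successors {h}; [](q | p) there: h:T. ✓
h: successors {a}; [](q | p) there: a:T. ✓
— 7 worlds.

3 and 7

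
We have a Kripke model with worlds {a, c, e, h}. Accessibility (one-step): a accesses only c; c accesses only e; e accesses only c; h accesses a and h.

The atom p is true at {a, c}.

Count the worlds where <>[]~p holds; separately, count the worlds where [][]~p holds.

For <>[]~p:
a: successors {c}; []~p there: c:T. ✓
c: successors {e}; []~p there: e:F. ✗
e: successors {c}; []~p there: c:T. ✓
h: successors {a, h}; []~p there: a:F, h:F. ✗
— 2 worlds.
For [][]~p:
a: successors {c}; []~p there: c:T. ✓
c: successors {e}; []~p there: e:F. ✗
e: successors {c}; []~p there: c:T. ✓
h: successors {a, h}; []~p there: a:F, h:F. ✗
— 2 worlds.

2 and 2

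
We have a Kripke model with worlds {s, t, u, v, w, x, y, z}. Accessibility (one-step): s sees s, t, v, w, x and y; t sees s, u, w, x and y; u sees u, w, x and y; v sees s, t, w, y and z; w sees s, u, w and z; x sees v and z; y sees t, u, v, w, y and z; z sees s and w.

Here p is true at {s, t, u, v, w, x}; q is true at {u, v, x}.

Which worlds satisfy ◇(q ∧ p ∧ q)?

s: successors {s, t, v, w, x, y}; q ∧ p ∧ q there: s:F, t:F, v:T, w:F, x:T, y:F. ✓
t: successors {s, u, w, x, y}; q ∧ p ∧ q there: s:F, u:T, w:F, x:T, y:F. ✓
u: successors {u, w, x, y}; q ∧ p ∧ q there: u:T, w:F, x:T, y:F. ✓
v: successors {s, t, w, y, z}; q ∧ p ∧ q there: s:F, t:F, w:F, y:F, z:F. ✗
w: successors {s, u, w, z}; q ∧ p ∧ q there: s:F, u:T, w:F, z:F. ✓
x: successors {v, z}; q ∧ p ∧ q there: v:T, z:F. ✓
y: successors {t, u, v, w, y, z}; q ∧ p ∧ q there: t:F, u:T, v:T, w:F, y:F, z:F. ✓
z: successors {s, w}; q ∧ p ∧ q there: s:F, w:F. ✗

{s, t, u, w, x, y}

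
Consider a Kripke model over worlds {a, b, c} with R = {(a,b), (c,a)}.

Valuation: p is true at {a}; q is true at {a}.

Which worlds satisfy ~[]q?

a: []q is F. ✓
b: []q is T. ✗
c: []q is T. ✗

{a}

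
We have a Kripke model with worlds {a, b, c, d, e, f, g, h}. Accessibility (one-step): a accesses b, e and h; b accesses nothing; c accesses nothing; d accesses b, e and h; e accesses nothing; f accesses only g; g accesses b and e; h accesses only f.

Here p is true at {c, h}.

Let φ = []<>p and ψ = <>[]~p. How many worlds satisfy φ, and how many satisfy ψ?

For []<>p:
a: successors {b, e, h}; <>p there: b:F, e:F, h:F. ✗
b: no successors, so []<>p holds vacuously. ✓
c: no successors, so []<>p holds vacuously. ✓
d: successors {b, e, h}; <>p there: b:F, e:F, h:F. ✗
e: no successors, so []<>p holds vacuously. ✓
f: successors {g}; <>p there: g:F. ✗
g: successors {b, e}; <>p there: b:F, e:F. ✗
h: successors {f}; <>p there: f:F. ✗
— 3 worlds.
For <>[]~p:
a: successors {b, e, h}; []~p there: b:T, e:T, h:T. ✓
b: no successors, so <>[]~p fails. ✗
c: no successors, so <>[]~p fails. ✗
d: successors {b, e, h}; []~p there: b:T, e:T, h:T. ✓
e: no successors, so <>[]~p fails. ✗
f: successors {g}; []~p there: g:T. ✓
g: successors {b, e}; []~p there: b:T, e:T. ✓
h: successors {f}; []~p there: f:T. ✓
— 5 worlds.

3 and 5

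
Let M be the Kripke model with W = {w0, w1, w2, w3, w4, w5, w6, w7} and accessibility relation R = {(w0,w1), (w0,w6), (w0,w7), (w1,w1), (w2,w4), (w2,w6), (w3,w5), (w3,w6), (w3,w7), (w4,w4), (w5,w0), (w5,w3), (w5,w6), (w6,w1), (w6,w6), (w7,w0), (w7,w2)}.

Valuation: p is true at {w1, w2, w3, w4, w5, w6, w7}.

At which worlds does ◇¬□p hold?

w0: successors {w1, w6, w7}; ¬□p there: w1:F, w6:F, w7:T. ✓
w1: successors {w1}; ¬□p there: w1:F. ✗
w2: successors {w4, w6}; ¬□p there: w4:F, w6:F. ✗
w3: successors {w5, w6, w7}; ¬□p there: w5:T, w6:F, w7:T. ✓
w4: successors {w4}; ¬□p there: w4:F. ✗
w5: successors {w0, w3, w6}; ¬□p there: w0:F, w3:F, w6:F. ✗
w6: successors {w1, w6}; ¬□p there: w1:F, w6:F. ✗
w7: successors {w0, w2}; ¬□p there: w0:F, w2:F. ✗

{w0, w3}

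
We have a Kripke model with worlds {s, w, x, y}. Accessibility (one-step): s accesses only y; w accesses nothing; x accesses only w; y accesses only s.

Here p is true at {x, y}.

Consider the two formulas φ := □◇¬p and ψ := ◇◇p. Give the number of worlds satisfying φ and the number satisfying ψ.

2 and 1

For □◇¬p:
s: successors {y}; ◇¬p there: y:T. ✓
w: no successors, so □◇¬p holds vacuously. ✓
x: successors {w}; ◇¬p there: w:F. ✗
y: successors {s}; ◇¬p there: s:F. ✗
— 2 worlds.
For ◇◇p:
s: successors {y}; ◇p there: y:F. ✗
w: no successors, so ◇◇p fails. ✗
x: successors {w}; ◇p there: w:F. ✗
y: successors {s}; ◇p there: s:T. ✓
— 1 world.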